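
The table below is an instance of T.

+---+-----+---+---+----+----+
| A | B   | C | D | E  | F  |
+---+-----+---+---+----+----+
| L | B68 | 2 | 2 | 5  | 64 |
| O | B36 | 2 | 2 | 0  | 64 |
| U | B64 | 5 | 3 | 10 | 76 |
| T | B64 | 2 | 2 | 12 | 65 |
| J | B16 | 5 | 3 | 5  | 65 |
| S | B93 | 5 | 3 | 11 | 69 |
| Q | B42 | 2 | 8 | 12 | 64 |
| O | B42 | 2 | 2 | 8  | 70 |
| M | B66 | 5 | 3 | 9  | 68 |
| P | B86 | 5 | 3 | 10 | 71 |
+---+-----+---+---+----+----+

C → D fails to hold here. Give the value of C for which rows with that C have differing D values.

2

C=2: 5 rows → D takes values {2, 8} — violation
C=5: 5 rows → D = 3, 3, 3, 3, 3 ✓
The only C value with inconsistent D is C=2.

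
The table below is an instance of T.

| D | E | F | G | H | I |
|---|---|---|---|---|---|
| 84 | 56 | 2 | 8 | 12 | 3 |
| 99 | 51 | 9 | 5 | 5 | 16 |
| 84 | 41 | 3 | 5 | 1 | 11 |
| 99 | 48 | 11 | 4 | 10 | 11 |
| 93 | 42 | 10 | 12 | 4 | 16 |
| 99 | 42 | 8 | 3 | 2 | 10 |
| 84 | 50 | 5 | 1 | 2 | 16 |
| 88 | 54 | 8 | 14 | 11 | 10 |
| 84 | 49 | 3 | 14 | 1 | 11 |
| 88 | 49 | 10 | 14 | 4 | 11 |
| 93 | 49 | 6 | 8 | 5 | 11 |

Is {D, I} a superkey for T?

Two distinct rows share (D=84, I=11), so {D, I} does not determine every attribute — not a superkey.

No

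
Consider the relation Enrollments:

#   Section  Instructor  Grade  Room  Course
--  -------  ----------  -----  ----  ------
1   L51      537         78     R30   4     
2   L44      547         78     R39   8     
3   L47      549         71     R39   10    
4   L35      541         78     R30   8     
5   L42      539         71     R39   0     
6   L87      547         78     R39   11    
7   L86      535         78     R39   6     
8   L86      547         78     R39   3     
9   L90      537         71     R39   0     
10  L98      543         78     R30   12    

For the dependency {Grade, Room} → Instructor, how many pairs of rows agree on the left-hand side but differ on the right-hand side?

9

(Grade=78, Room=R30): violating pairs (1,4), (1,10), (4,10) — 3 pairs.
(Grade=78, Room=R39): violating pairs (2,7), (6,7), (7,8) — 3 pairs.
(Grade=71, Room=R39): violating pairs (3,5), (3,9), (5,9) — 3 pairs.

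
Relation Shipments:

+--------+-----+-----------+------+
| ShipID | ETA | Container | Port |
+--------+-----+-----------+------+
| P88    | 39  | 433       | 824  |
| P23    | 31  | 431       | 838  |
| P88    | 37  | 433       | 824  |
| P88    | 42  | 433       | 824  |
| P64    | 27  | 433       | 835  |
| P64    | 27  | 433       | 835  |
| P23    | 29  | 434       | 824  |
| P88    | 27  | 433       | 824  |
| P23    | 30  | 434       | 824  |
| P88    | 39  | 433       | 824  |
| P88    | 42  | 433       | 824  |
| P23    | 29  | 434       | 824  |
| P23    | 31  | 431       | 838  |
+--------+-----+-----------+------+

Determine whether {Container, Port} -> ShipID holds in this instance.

Yes

(Container=433, Port=824): 6 rows → ShipID = P88, P88, P88, P88, P88, P88 ✓
(Container=431, Port=838): 2 rows → ShipID = P23, P23 ✓
(Container=433, Port=835): 2 rows → ShipID = P64, P64 ✓
(Container=434, Port=824): 3 rows → ShipID = P23, P23, P23 ✓
Every {Container, Port} value is associated with a single ShipID value, so {Container, Port} -> ShipID holds.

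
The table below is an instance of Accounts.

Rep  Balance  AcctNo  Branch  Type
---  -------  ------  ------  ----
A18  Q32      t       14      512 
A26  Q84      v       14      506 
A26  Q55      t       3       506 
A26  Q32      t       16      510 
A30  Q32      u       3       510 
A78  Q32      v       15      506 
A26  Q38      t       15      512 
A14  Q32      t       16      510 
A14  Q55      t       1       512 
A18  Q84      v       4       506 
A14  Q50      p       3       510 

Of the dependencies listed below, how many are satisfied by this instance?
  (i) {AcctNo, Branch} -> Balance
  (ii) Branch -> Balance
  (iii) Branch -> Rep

(i) {AcctNo, Branch} -> Balance: every LHS value maps to a single RHS value — holds.
(ii) Branch -> Balance: Branch=14: 2 rows → Balance takes values {Q32, Q84} — violation; Branch=3: 3 rows → Balance takes values {Q55, Q32, Q50} — violation; Branch=15: 2 rows → Balance takes values {Q32, Q38} — violation — fails.
(iii) Branch -> Rep: Branch=14: 2 rows → Rep takes values {A18, A26} — violation; Branch=3: 3 rows → Rep takes values {A26, A30, A14} — violation; Branch=16: 2 rows → Rep takes values {A26, A14} — violation; Branch=15: 2 rows → Rep takes values {A78, A26} — violation — fails.
1 of the 3 dependencies holds.

1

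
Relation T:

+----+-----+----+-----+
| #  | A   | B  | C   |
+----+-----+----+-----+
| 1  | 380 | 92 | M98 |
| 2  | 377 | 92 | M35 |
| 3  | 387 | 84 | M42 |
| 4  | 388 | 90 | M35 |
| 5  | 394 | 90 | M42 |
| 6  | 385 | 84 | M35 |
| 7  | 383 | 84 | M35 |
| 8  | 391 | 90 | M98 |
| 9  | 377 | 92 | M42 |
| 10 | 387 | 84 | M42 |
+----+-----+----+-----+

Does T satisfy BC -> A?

(B=92, C=M98): row 1 → A = 380 ✓
(B=92, C=M35): row 2 → A = 377 ✓
(B=84, C=M42): rows 3, 10 → A = 387, 387 ✓
(B=90, C=M35): row 4 → A = 388 ✓
(B=90, C=M42): row 5 → A = 394 ✓
(B=84, C=M35): rows 6, 7 → A takes values {385, 383} — violation
(B=90, C=M98): row 8 → A = 391 ✓
(B=92, C=M42): row 9 → A = 377 ✓
Two rows agree on BC but differ on A, so BC -> A does not hold.

No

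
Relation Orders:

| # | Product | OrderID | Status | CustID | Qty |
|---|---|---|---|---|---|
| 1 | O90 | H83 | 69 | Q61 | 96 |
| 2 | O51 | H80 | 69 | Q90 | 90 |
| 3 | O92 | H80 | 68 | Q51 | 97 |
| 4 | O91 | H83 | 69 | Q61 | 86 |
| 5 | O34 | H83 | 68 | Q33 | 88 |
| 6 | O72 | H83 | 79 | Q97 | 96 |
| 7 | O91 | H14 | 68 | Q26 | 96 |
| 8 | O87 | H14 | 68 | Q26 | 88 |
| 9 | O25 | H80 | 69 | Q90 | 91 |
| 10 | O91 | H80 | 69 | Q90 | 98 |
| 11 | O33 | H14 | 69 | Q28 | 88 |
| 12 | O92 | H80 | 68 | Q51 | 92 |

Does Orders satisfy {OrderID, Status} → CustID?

Yes

(OrderID=H83, Status=69): rows 1, 4 → CustID = Q61, Q61 ✓
(OrderID=H80, Status=69): rows 2, 9, 10 → CustID = Q90, Q90, Q90 ✓
(OrderID=H80, Status=68): rows 3, 12 → CustID = Q51, Q51 ✓
(OrderID=H83, Status=68): row 5 → CustID = Q33 ✓
(OrderID=H83, Status=79): row 6 → CustID = Q97 ✓
(OrderID=H14, Status=68): rows 7, 8 → CustID = Q26, Q26 ✓
(OrderID=H14, Status=69): row 11 → CustID = Q28 ✓
Every {OrderID, Status} value is associated with a single CustID value, so {OrderID, Status} → CustID holds.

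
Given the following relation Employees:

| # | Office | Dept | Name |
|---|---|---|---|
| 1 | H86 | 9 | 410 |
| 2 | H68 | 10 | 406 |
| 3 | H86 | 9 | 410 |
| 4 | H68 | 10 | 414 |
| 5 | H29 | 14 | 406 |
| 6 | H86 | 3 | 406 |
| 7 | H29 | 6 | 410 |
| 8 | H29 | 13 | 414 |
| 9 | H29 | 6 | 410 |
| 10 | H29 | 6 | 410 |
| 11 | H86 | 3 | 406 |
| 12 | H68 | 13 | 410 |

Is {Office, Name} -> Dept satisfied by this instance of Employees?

Yes

(Office=H86, Name=410): rows 1, 3 → Dept = 9, 9 ✓
(Office=H68, Name=406): row 2 → Dept = 10 ✓
(Office=H68, Name=414): row 4 → Dept = 10 ✓
(Office=H29, Name=406): row 5 → Dept = 14 ✓
(Office=H86, Name=406): rows 6, 11 → Dept = 3, 3 ✓
(Office=H29, Name=410): rows 7, 9, 10 → Dept = 6, 6, 6 ✓
(Office=H29, Name=414): row 8 → Dept = 13 ✓
(Office=H68, Name=410): row 12 → Dept = 13 ✓
Every {Office, Name} value is associated with a single Dept value, so {Office, Name} -> Dept holds.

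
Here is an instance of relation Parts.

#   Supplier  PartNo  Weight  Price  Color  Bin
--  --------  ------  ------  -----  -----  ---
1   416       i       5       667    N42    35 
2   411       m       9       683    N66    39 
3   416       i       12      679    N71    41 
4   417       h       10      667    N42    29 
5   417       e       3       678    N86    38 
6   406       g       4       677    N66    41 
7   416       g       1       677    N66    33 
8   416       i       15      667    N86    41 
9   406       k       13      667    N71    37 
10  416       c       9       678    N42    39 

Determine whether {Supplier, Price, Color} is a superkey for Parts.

Yes

All 10 rows have distinct {Supplier, Price, Color} values, so {Supplier, Price, Color} → (all attributes) holds and {Supplier, Price, Color} is a superkey.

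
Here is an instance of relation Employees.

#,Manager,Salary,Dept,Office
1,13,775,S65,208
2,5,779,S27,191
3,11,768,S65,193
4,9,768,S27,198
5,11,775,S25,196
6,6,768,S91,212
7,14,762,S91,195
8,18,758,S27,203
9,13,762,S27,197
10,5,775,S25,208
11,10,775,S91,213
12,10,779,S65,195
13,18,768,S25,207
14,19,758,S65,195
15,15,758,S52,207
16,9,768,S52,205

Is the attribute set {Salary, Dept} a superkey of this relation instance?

Rows 5 and 10 have the same {Salary, Dept} value (Salary=775, Dept=S25) but are distinct tuples, so {Salary, Dept} does not determine every attribute — not a superkey.

No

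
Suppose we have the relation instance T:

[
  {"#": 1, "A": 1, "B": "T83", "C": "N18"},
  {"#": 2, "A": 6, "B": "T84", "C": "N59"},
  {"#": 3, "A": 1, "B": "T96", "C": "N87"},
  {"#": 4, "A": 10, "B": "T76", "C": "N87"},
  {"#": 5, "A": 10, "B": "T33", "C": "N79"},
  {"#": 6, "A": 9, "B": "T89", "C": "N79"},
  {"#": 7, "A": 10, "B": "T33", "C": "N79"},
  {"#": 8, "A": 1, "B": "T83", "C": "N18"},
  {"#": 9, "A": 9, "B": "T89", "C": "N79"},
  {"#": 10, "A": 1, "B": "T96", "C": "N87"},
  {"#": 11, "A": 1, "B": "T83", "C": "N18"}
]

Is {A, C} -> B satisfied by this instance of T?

(A=1, C=N18): rows 1, 8, 11 → B = T83, T83, T83 ✓
(A=6, C=N59): row 2 → B = T84 ✓
(A=1, C=N87): rows 3, 10 → B = T96, T96 ✓
(A=10, C=N87): row 4 → B = T76 ✓
(A=10, C=N79): rows 5, 7 → B = T33, T33 ✓
(A=9, C=N79): rows 6, 9 → B = T89, T89 ✓
Every {A, C} value is associated with a single B value, so {A, C} -> B holds.

Yes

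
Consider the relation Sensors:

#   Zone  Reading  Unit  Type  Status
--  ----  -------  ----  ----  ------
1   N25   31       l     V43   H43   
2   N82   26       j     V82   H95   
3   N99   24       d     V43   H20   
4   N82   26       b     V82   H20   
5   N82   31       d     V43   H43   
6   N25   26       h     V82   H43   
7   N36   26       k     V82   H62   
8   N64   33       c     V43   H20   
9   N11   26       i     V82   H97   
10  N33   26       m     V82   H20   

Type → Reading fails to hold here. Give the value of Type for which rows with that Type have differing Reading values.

Type=V43: rows 1, 3, 5, 8 → Reading takes values {31, 24, 33} — violation
Type=V82: rows 2, 4, 6, 7, 9, 10 → Reading = 26, 26, 26, 26, 26, 26 ✓
The only Type value with inconsistent Reading is Type=V43.

V43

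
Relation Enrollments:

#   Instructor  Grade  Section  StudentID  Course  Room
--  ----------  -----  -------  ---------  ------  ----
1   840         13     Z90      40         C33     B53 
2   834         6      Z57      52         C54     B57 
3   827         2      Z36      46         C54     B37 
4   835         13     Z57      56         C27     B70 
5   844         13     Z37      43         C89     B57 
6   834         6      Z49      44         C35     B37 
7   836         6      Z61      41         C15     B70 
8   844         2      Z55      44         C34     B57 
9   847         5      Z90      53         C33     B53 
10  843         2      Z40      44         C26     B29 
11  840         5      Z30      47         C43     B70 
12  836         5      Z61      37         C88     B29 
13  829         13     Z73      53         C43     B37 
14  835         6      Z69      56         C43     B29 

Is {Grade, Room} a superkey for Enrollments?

All 14 rows have distinct {Grade, Room} values, so {Grade, Room} → (all attributes) holds and {Grade, Room} is a superkey.

Yes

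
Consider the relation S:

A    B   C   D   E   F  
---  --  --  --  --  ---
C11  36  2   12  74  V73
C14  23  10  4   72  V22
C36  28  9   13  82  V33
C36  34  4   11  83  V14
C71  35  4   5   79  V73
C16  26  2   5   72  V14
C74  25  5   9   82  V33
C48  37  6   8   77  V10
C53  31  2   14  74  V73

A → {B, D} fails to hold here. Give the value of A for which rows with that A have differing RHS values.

A=C11: 1 row → {B,D} = (36, 12) ✓
A=C14: 1 row → {B,D} = (23, 4) ✓
A=C36: 2 rows → {B,D} takes values {(28, 13), (34, 11)} — violation
A=C71: 1 row → {B,D} = (35, 5) ✓
A=C16: 1 row → {B,D} = (26, 5) ✓
A=C74: 1 row → {B,D} = (25, 9) ✓
A=C48: 1 row → {B,D} = (37, 8) ✓
A=C53: 1 row → {B,D} = (31, 14) ✓
The only A value with inconsistent RHS is A=C36.

C36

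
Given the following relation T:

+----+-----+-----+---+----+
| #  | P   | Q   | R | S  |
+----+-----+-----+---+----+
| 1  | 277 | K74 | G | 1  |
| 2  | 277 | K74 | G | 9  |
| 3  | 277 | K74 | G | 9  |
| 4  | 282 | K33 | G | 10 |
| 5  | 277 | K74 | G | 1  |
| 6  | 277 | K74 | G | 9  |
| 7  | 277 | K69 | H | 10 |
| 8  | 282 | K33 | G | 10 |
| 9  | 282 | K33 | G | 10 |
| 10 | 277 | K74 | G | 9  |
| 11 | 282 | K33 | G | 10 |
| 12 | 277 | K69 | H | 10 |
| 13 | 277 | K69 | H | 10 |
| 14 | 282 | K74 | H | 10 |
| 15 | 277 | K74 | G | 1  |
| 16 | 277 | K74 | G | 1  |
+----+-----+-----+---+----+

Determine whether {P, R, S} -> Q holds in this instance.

(P=277, R=G, S=1): rows 1, 5, 15, 16 → Q = K74, K74, K74, K74 ✓
(P=277, R=G, S=9): rows 2, 3, 6, 10 → Q = K74, K74, K74, K74 ✓
(P=282, R=G, S=10): rows 4, 8, 9, 11 → Q = K33, K33, K33, K33 ✓
(P=277, R=H, S=10): rows 7, 12, 13 → Q = K69, K69, K69 ✓
(P=282, R=H, S=10): row 14 → Q = K74 ✓
Every {P, R, S} value is associated with a single Q value, so {P, R, S} -> Q holds.

Yes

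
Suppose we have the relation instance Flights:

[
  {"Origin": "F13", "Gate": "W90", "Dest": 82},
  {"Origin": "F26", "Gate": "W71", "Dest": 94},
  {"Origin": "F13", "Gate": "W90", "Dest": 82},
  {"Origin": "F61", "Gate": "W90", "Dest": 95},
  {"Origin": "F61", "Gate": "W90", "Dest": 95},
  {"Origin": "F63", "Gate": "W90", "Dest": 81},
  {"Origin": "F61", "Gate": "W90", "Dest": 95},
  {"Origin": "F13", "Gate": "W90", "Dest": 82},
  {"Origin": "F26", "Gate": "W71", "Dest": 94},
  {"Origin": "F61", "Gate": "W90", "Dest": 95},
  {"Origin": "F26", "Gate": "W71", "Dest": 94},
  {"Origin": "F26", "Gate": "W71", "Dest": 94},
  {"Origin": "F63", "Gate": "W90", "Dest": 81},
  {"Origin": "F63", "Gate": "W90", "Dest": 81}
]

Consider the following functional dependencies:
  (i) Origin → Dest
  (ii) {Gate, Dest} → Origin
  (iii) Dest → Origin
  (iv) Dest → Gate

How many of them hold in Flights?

4

(i) Origin → Dest: every LHS value maps to a single RHS value — holds.
(ii) {Gate, Dest} → Origin: every LHS value maps to a single RHS value — holds.
(iii) Dest → Origin: every LHS value maps to a single RHS value — holds.
(iv) Dest → Gate: every LHS value maps to a single RHS value — holds.
4 of the 4 dependencies hold.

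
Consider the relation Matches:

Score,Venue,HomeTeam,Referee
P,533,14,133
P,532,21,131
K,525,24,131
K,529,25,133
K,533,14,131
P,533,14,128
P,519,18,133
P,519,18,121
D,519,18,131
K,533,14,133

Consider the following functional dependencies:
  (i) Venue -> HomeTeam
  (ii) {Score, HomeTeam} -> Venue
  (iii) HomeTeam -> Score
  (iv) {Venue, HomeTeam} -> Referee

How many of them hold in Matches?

(i) Venue -> HomeTeam: every LHS value maps to a single RHS value — holds.
(ii) {Score, HomeTeam} -> Venue: every LHS value maps to a single RHS value — holds.
(iii) HomeTeam -> Score: HomeTeam=14: 4 rows → Score takes values {P, K} — violation; HomeTeam=18: 3 rows → Score takes values {P, D} — violation — fails.
(iv) {Venue, HomeTeam} -> Referee: (Venue=533, HomeTeam=14): 4 rows → Referee takes values {133, 131, 128} — violation; (Venue=519, HomeTeam=18): 3 rows → Referee takes values {133, 121, 131} — violation — fails.
2 of the 4 dependencies hold.

2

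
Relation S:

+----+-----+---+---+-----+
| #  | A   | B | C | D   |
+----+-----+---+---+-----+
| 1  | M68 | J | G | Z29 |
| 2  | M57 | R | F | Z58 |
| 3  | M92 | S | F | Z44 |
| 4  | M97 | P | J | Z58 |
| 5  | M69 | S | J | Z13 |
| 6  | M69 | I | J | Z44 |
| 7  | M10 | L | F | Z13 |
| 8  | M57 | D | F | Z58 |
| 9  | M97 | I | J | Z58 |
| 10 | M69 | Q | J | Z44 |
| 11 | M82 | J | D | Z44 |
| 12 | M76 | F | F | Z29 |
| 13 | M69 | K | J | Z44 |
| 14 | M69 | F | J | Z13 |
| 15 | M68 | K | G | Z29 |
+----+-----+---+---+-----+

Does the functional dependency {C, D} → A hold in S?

(C=G, D=Z29): rows 1, 15 → A = M68, M68 ✓
(C=F, D=Z58): rows 2, 8 → A = M57, M57 ✓
(C=F, D=Z44): row 3 → A = M92 ✓
(C=J, D=Z58): rows 4, 9 → A = M97, M97 ✓
(C=J, D=Z13): rows 5, 14 → A = M69, M69 ✓
(C=J, D=Z44): rows 6, 10, 13 → A = M69, M69, M69 ✓
(C=F, D=Z13): row 7 → A = M10 ✓
(C=D, D=Z44): row 11 → A = M82 ✓
(C=F, D=Z29): row 12 → A = M76 ✓
Every {C, D} value is associated with a single A value, so {C, D} → A holds.

Yes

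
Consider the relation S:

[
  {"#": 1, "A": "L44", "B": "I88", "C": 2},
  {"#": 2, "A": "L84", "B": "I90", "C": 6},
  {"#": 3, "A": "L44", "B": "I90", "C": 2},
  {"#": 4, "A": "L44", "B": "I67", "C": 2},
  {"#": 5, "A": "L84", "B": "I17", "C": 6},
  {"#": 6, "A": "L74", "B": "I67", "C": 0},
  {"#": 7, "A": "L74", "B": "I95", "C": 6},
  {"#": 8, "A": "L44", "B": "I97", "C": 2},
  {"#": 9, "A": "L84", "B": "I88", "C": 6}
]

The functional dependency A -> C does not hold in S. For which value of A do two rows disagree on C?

A=L44: rows 1, 3, 4, 8 → C = 2, 2, 2, 2 ✓
A=L84: rows 2, 5, 9 → C = 6, 6, 6 ✓
A=L74: rows 6, 7 → C takes values {0, 6} — violation
The only A value with inconsistent C is A=L74.

L74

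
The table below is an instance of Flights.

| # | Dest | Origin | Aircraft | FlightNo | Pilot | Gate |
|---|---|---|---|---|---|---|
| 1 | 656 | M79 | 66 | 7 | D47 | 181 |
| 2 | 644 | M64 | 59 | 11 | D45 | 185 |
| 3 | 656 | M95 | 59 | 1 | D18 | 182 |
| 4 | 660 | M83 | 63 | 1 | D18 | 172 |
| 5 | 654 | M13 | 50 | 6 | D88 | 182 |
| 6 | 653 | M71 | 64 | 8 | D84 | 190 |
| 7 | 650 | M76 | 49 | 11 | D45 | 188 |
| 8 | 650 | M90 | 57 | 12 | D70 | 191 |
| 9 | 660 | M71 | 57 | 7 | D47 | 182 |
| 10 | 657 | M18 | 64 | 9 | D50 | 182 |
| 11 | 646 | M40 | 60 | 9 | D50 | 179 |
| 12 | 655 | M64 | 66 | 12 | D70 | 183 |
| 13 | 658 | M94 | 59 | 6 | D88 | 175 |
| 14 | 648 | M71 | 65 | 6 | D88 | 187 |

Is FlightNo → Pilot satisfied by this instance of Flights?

FlightNo=7: rows 1, 9 → Pilot = D47, D47 ✓
FlightNo=11: rows 2, 7 → Pilot = D45, D45 ✓
FlightNo=1: rows 3, 4 → Pilot = D18, D18 ✓
FlightNo=6: rows 5, 13, 14 → Pilot = D88, D88, D88 ✓
FlightNo=8: row 6 → Pilot = D84 ✓
FlightNo=12: rows 8, 12 → Pilot = D70, D70 ✓
FlightNo=9: rows 10, 11 → Pilot = D50, D50 ✓
Every FlightNo value is associated with a single Pilot value, so FlightNo → Pilot holds.

Yes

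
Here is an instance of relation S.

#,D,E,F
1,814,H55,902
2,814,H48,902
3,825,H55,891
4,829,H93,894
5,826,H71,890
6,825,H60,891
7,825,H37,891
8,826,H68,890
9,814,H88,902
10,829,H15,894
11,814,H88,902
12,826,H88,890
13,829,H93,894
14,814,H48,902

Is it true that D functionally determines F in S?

D=814: rows 1, 2, 9, 11, 14 → F = 902, 902, 902, 902, 902 ✓
D=825: rows 3, 6, 7 → F = 891, 891, 891 ✓
D=829: rows 4, 10, 13 → F = 894, 894, 894 ✓
D=826: rows 5, 8, 12 → F = 890, 890, 890 ✓
Every D value is associated with a single F value, so D → F holds.

Yes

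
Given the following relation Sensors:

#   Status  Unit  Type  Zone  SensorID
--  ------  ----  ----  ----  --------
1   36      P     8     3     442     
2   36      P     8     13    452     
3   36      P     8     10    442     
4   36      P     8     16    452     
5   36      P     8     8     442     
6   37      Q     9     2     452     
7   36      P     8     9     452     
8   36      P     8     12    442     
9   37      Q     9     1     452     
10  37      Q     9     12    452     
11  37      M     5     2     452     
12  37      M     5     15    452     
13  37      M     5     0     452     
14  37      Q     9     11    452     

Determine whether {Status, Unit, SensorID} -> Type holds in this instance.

Yes

(Status=36, Unit=P, SensorID=442): rows 1, 3, 5, 8 → Type = 8, 8, 8, 8 ✓
(Status=36, Unit=P, SensorID=452): rows 2, 4, 7 → Type = 8, 8, 8 ✓
(Status=37, Unit=Q, SensorID=452): rows 6, 9, 10, 14 → Type = 9, 9, 9, 9 ✓
(Status=37, Unit=M, SensorID=452): rows 11, 12, 13 → Type = 5, 5, 5 ✓
Every {Status, Unit, SensorID} value is associated with a single Type value, so {Status, Unit, SensorID} -> Type holds.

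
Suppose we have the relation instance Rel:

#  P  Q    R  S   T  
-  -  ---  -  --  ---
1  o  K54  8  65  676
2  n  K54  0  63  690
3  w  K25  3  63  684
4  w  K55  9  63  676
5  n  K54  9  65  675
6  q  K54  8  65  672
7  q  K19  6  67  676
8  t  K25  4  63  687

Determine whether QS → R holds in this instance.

No

(Q=K54, S=65): rows 1, 5, 6 → R takes values {8, 9} — violation
(Q=K54, S=63): row 2 → R = 0 ✓
(Q=K25, S=63): rows 3, 8 → R takes values {3, 4} — violation
(Q=K55, S=63): row 4 → R = 9 ✓
(Q=K19, S=67): row 7 → R = 6 ✓
Two rows agree on QS but differ on R, so QS → R does not hold.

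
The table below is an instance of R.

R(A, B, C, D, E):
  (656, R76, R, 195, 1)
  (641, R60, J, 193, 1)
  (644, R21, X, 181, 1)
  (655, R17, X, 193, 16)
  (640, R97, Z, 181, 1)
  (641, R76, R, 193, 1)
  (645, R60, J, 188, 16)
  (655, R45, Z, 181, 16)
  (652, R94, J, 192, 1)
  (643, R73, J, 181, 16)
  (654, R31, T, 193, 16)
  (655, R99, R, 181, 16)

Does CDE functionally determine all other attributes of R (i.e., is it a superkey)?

All 12 rows have distinct CDE values, so CDE → (all attributes) holds and CDE is a superkey.

Yes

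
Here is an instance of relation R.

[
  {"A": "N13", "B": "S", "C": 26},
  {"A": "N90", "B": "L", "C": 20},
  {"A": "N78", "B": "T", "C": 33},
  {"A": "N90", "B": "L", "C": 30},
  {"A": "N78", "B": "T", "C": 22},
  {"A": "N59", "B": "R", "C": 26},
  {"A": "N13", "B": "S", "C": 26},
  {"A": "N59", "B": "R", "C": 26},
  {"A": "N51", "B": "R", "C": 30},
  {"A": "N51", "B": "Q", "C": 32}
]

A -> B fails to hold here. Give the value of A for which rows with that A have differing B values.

A=N13: 2 rows → B = S, S ✓
A=N90: 2 rows → B = L, L ✓
A=N78: 2 rows → B = T, T ✓
A=N59: 2 rows → B = R, R ✓
A=N51: 2 rows → B takes values {R, Q} — violation
The only A value with inconsistent B is A=N51.

N51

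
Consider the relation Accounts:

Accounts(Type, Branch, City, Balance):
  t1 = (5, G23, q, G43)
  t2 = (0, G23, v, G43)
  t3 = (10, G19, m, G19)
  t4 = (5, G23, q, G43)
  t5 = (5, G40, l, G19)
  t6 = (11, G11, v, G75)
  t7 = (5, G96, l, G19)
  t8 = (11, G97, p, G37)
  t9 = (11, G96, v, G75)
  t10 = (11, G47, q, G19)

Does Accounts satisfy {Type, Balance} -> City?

Yes

(Type=5, Balance=G43): rows 1, 4 → City = q, q ✓
(Type=0, Balance=G43): row 2 → City = v ✓
(Type=10, Balance=G19): row 3 → City = m ✓
(Type=5, Balance=G19): rows 5, 7 → City = l, l ✓
(Type=11, Balance=G75): rows 6, 9 → City = v, v ✓
(Type=11, Balance=G37): row 8 → City = p ✓
(Type=11, Balance=G19): row 10 → City = q ✓
Every {Type, Balance} value is associated with a single City value, so {Type, Balance} -> City holds.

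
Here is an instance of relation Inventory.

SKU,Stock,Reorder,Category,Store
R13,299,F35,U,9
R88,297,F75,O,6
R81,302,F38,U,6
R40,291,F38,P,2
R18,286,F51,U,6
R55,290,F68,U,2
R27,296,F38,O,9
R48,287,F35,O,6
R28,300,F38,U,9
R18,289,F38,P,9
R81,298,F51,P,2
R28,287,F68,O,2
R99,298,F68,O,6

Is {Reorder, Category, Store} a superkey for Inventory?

All 13 rows have distinct {Reorder, Category, Store} values, so {Reorder, Category, Store} → (all attributes) holds and {Reorder, Category, Store} is a superkey.

Yes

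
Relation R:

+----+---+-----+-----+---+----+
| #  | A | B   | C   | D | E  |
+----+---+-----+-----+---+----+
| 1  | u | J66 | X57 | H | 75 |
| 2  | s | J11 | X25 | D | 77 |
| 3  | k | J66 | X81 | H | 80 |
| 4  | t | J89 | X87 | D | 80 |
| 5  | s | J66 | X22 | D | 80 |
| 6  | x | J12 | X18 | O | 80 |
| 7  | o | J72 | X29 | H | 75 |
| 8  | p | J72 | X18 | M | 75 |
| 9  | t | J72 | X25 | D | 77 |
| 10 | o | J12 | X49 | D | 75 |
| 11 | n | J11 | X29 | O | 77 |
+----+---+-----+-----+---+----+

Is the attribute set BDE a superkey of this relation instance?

Yes

All 11 rows have distinct BDE values, so BDE → (all attributes) holds and BDE is a superkey.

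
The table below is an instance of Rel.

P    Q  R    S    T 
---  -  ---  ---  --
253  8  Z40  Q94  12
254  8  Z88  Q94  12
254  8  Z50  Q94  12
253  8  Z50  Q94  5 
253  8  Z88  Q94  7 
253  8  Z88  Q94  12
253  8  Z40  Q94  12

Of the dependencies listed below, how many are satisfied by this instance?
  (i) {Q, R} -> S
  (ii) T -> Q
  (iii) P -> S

3

(i) {Q, R} -> S: every LHS value maps to a single RHS value — holds.
(ii) T -> Q: every LHS value maps to a single RHS value — holds.
(iii) P -> S: every LHS value maps to a single RHS value — holds.
3 of the 3 dependencies hold.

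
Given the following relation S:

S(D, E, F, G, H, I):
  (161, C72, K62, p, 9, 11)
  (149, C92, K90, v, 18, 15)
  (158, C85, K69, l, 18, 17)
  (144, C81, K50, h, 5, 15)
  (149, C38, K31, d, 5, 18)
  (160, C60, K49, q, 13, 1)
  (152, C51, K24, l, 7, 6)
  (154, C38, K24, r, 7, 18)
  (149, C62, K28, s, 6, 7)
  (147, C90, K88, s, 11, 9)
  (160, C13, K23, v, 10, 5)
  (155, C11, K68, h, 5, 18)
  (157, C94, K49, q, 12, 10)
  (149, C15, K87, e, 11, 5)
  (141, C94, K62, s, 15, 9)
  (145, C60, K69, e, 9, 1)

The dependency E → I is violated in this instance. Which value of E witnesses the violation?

E=C72: 1 row → I = 11 ✓
E=C92: 1 row → I = 15 ✓
E=C85: 1 row → I = 17 ✓
E=C81: 1 row → I = 15 ✓
E=C38: 2 rows → I = 18, 18 ✓
E=C60: 2 rows → I = 1, 1 ✓
E=C51: 1 row → I = 6 ✓
E=C62: 1 row → I = 7 ✓
E=C90: 1 row → I = 9 ✓
E=C13: 1 row → I = 5 ✓
E=C11: 1 row → I = 18 ✓
E=C94: 2 rows → I takes values {10, 9} — violation
E=C15: 1 row → I = 5 ✓
The only E value with inconsistent I is E=C94.

C94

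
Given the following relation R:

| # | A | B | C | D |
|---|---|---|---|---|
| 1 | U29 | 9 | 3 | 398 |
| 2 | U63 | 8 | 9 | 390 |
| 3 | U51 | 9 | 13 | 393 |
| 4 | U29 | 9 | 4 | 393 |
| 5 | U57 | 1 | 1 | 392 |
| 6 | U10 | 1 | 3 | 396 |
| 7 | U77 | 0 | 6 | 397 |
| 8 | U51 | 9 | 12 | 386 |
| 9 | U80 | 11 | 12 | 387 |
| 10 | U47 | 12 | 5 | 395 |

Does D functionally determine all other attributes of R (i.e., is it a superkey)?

Rows 3 and 4 have the same D value D=393 but are distinct tuples, so D does not determine every attribute — not a superkey.

No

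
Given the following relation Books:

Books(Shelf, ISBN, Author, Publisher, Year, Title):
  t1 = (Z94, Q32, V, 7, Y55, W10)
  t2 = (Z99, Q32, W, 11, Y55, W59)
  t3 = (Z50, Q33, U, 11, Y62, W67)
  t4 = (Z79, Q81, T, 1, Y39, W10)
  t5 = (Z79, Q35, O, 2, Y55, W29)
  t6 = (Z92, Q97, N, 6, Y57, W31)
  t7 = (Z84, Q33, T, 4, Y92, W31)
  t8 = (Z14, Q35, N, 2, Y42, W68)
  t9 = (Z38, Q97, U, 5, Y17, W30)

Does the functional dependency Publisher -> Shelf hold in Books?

Publisher=7: row 1 → Shelf = Z94 ✓
Publisher=11: rows 2, 3 → Shelf takes values {Z99, Z50} — violation
Publisher=1: row 4 → Shelf = Z79 ✓
Publisher=2: rows 5, 8 → Shelf takes values {Z79, Z14} — violation
Publisher=6: row 6 → Shelf = Z92 ✓
Publisher=4: row 7 → Shelf = Z84 ✓
Publisher=5: row 9 → Shelf = Z38 ✓
Two rows agree on Publisher but differ on Shelf, so Publisher -> Shelf does not hold.

No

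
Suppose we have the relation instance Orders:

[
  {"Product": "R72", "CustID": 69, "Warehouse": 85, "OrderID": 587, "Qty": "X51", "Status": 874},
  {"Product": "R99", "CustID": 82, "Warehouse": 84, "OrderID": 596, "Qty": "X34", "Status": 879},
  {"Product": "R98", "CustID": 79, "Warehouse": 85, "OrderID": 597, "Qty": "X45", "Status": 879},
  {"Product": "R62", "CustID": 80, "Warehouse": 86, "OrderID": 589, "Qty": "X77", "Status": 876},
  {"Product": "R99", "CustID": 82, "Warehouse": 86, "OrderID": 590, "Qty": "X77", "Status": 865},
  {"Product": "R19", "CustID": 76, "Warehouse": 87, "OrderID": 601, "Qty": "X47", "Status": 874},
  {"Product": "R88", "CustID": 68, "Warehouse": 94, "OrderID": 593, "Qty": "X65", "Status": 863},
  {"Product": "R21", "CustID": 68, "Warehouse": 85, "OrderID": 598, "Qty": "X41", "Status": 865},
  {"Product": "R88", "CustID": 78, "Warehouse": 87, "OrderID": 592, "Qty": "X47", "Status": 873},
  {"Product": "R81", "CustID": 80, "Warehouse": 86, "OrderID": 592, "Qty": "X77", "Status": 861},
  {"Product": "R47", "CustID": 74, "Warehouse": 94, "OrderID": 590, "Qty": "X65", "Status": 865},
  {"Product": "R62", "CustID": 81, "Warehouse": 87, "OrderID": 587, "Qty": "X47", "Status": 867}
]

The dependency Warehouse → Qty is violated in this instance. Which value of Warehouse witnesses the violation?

85

Warehouse=85: 3 rows → Qty takes values {X51, X45, X41} — violation
Warehouse=84: 1 row → Qty = X34 ✓
Warehouse=86: 3 rows → Qty = X77, X77, X77 ✓
Warehouse=87: 3 rows → Qty = X47, X47, X47 ✓
Warehouse=94: 2 rows → Qty = X65, X65 ✓
The only Warehouse value with inconsistent Qty is Warehouse=85.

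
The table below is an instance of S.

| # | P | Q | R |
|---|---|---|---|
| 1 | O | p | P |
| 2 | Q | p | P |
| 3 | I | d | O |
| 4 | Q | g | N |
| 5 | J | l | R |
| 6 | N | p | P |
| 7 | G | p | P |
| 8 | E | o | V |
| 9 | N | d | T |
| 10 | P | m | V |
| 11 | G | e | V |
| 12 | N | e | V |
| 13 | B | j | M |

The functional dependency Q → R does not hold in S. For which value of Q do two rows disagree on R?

Q=p: rows 1, 2, 6, 7 → R = P, P, P, P ✓
Q=d: rows 3, 9 → R takes values {O, T} — violation
Q=g: row 4 → R = N ✓
Q=l: row 5 → R = R ✓
Q=o: row 8 → R = V ✓
Q=m: row 10 → R = V ✓
Q=e: rows 11, 12 → R = V, V ✓
Q=j: row 13 → R = M ✓
The only Q value with inconsistent R is Q=d.

d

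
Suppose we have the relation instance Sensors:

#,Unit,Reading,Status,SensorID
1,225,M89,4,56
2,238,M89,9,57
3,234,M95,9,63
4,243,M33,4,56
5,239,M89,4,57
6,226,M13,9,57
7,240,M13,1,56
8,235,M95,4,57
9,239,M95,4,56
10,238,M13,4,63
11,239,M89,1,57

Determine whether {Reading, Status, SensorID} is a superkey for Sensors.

Yes

All 11 rows have distinct {Reading, Status, SensorID} values, so {Reading, Status, SensorID} → (all attributes) holds and {Reading, Status, SensorID} is a superkey.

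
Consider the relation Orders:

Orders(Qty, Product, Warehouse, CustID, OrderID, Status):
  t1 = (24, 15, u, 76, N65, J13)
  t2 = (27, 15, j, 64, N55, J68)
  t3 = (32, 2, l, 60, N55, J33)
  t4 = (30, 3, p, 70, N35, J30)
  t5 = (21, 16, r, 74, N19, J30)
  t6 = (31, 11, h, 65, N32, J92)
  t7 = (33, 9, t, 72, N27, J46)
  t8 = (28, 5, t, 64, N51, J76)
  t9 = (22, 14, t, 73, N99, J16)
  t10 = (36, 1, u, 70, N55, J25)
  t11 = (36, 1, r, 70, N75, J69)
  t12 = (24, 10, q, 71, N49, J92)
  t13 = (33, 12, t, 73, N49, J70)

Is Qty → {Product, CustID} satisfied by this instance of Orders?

No

Qty=24: rows 1, 12 → {Product,CustID} takes values {(15, 76), (10, 71)} — violation
Qty=27: row 2 → {Product,CustID} = (15, 64) ✓
Qty=32: row 3 → {Product,CustID} = (2, 60) ✓
Qty=30: row 4 → {Product,CustID} = (3, 70) ✓
Qty=21: row 5 → {Product,CustID} = (16, 74) ✓
Qty=31: row 6 → {Product,CustID} = (11, 65) ✓
Qty=33: rows 7, 13 → {Product,CustID} takes values {(9, 72), (12, 73)} — violation
Qty=28: row 8 → {Product,CustID} = (5, 64) ✓
Qty=22: row 9 → {Product,CustID} = (14, 73) ✓
Qty=36: rows 10, 11 → {Product,CustID} = (1, 70), (1, 70) ✓
Two rows agree on Qty but differ on {Product, CustID}, so Qty → {Product, CustID} does not hold.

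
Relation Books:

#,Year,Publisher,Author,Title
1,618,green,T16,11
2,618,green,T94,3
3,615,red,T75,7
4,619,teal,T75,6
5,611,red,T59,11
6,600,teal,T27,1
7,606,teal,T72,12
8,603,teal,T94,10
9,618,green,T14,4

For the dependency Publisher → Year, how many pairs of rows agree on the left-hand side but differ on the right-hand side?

7

Publisher=green: all 3 rows agree on Year — 0 pairs.
Publisher=red: violating pairs (3,5) — 1 pair.
Publisher=teal: violating pairs (4,6), (4,7), (4,8), (6,7), (6,8), (7,8) — 6 pairs.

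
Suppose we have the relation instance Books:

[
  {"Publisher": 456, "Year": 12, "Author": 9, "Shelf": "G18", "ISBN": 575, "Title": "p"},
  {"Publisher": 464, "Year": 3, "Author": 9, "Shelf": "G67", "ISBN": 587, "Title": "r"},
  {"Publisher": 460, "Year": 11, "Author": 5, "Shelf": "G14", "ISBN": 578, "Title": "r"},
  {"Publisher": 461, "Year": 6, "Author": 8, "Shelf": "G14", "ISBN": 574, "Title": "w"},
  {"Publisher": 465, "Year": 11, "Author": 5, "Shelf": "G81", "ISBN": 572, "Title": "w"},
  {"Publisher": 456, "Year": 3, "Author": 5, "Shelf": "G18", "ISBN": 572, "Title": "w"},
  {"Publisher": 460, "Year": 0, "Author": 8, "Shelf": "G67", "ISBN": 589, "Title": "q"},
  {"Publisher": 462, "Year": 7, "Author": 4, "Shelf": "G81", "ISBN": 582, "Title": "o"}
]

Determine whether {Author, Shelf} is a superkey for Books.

Yes

All 8 rows have distinct {Author, Shelf} values, so {Author, Shelf} → (all attributes) holds and {Author, Shelf} is a superkey.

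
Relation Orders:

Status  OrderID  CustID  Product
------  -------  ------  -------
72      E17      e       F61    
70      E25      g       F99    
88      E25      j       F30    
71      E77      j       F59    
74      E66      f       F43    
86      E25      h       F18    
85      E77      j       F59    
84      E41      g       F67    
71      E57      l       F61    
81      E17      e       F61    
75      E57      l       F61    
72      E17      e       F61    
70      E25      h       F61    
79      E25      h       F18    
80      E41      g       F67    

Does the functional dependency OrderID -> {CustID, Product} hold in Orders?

OrderID=E17: 3 rows → {CustID,Product} = (e, F61), (e, F61), (e, F61) ✓
OrderID=E25: 5 rows → {CustID,Product} takes values {(g, F99), (j, F30), (h, F18), (h, F61)} — violation
OrderID=E77: 2 rows → {CustID,Product} = (j, F59), (j, F59) ✓
OrderID=E66: 1 row → {CustID,Product} = (f, F43) ✓
OrderID=E41: 2 rows → {CustID,Product} = (g, F67), (g, F67) ✓
OrderID=E57: 2 rows → {CustID,Product} = (l, F61), (l, F61) ✓
Two rows agree on OrderID but differ on {CustID, Product}, so OrderID -> {CustID, Product} does not hold.

No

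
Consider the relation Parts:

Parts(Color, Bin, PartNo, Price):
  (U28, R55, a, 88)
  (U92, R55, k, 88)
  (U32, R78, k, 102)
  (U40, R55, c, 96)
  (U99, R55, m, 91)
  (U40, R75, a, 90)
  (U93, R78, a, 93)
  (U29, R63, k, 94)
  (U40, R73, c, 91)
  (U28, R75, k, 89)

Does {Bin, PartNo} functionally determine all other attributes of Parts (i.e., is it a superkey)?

Yes

All 10 rows have distinct {Bin, PartNo} values, so {Bin, PartNo} → (all attributes) holds and {Bin, PartNo} is a superkey.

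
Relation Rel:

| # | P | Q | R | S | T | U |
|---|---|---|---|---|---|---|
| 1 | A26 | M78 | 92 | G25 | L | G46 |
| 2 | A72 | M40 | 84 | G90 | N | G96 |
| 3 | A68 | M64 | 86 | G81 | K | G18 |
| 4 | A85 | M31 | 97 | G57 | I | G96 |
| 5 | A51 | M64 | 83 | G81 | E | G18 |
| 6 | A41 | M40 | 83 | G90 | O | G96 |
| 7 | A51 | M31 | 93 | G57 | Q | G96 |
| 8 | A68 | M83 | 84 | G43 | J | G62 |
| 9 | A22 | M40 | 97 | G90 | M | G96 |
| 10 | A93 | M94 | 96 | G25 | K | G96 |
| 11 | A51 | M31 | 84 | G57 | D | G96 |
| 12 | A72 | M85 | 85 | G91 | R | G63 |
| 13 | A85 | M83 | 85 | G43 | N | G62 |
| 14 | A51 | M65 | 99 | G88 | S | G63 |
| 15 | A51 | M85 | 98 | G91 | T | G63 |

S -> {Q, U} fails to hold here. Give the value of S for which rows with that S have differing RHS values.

S=G25: rows 1, 10 → {Q,U} takes values {(M78, G46), (M94, G96)} — violation
S=G90: rows 2, 6, 9 → {Q,U} = (M40, G96), (M40, G96), (M40, G96) ✓
S=G81: rows 3, 5 → {Q,U} = (M64, G18), (M64, G18) ✓
S=G57: rows 4, 7, 11 → {Q,U} = (M31, G96), (M31, G96), (M31, G96) ✓
S=G43: rows 8, 13 → {Q,U} = (M83, G62), (M83, G62) ✓
S=G91: rows 12, 15 → {Q,U} = (M85, G63), (M85, G63) ✓
S=G88: row 14 → {Q,U} = (M65, G63) ✓
The only S value with inconsistent RHS is S=G25.

G25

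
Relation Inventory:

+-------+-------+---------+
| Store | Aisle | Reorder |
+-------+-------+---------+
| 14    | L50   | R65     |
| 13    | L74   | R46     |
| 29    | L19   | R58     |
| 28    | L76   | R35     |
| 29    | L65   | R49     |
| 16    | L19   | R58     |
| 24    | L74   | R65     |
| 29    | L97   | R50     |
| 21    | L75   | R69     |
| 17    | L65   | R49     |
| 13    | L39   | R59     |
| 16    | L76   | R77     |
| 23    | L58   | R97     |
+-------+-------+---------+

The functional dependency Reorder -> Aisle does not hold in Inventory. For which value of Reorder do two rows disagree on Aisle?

Reorder=R65: 2 rows → Aisle takes values {L50, L74} — violation
Reorder=R46: 1 row → Aisle = L74 ✓
Reorder=R58: 2 rows → Aisle = L19, L19 ✓
Reorder=R35: 1 row → Aisle = L76 ✓
Reorder=R49: 2 rows → Aisle = L65, L65 ✓
Reorder=R50: 1 row → Aisle = L97 ✓
Reorder=R69: 1 row → Aisle = L75 ✓
Reorder=R59: 1 row → Aisle = L39 ✓
Reorder=R77: 1 row → Aisle = L76 ✓
Reorder=R97: 1 row → Aisle = L58 ✓
The only Reorder value with inconsistent Aisle is Reorder=R65.

R65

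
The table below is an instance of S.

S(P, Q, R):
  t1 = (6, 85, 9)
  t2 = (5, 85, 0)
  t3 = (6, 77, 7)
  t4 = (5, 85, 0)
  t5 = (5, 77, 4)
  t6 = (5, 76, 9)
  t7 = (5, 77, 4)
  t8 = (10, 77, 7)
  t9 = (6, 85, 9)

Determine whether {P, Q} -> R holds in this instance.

(P=6, Q=85): rows 1, 9 → R = 9, 9 ✓
(P=5, Q=85): rows 2, 4 → R = 0, 0 ✓
(P=6, Q=77): row 3 → R = 7 ✓
(P=5, Q=77): rows 5, 7 → R = 4, 4 ✓
(P=5, Q=76): row 6 → R = 9 ✓
(P=10, Q=77): row 8 → R = 7 ✓
Every {P, Q} value is associated with a single R value, so {P, Q} -> R holds.

Yes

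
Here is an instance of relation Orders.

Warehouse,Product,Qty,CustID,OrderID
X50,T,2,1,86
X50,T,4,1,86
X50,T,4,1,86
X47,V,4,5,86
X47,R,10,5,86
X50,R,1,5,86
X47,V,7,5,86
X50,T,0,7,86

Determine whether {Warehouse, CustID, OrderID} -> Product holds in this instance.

(Warehouse=X50, CustID=1, OrderID=86): 3 rows → Product = T, T, T ✓
(Warehouse=X47, CustID=5, OrderID=86): 3 rows → Product takes values {V, R} — violation
(Warehouse=X50, CustID=5, OrderID=86): 1 row → Product = R ✓
(Warehouse=X50, CustID=7, OrderID=86): 1 row → Product = T ✓
Two rows agree on {Warehouse, CustID, OrderID} but differ on Product, so {Warehouse, CustID, OrderID} -> Product does not hold.

No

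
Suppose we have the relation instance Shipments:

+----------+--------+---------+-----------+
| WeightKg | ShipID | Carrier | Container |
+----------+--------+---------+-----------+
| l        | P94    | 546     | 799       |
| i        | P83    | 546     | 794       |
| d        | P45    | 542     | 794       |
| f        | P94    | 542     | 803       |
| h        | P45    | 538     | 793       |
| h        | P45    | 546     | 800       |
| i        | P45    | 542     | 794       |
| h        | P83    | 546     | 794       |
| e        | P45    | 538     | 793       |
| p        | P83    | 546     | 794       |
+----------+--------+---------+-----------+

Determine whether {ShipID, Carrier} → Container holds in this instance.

(ShipID=P94, Carrier=546): 1 row → Container = 799 ✓
(ShipID=P83, Carrier=546): 3 rows → Container = 794, 794, 794 ✓
(ShipID=P45, Carrier=542): 2 rows → Container = 794, 794 ✓
(ShipID=P94, Carrier=542): 1 row → Container = 803 ✓
(ShipID=P45, Carrier=538): 2 rows → Container = 793, 793 ✓
(ShipID=P45, Carrier=546): 1 row → Container = 800 ✓
Every {ShipID, Carrier} value is associated with a single Container value, so {ShipID, Carrier} → Container holds.

Yes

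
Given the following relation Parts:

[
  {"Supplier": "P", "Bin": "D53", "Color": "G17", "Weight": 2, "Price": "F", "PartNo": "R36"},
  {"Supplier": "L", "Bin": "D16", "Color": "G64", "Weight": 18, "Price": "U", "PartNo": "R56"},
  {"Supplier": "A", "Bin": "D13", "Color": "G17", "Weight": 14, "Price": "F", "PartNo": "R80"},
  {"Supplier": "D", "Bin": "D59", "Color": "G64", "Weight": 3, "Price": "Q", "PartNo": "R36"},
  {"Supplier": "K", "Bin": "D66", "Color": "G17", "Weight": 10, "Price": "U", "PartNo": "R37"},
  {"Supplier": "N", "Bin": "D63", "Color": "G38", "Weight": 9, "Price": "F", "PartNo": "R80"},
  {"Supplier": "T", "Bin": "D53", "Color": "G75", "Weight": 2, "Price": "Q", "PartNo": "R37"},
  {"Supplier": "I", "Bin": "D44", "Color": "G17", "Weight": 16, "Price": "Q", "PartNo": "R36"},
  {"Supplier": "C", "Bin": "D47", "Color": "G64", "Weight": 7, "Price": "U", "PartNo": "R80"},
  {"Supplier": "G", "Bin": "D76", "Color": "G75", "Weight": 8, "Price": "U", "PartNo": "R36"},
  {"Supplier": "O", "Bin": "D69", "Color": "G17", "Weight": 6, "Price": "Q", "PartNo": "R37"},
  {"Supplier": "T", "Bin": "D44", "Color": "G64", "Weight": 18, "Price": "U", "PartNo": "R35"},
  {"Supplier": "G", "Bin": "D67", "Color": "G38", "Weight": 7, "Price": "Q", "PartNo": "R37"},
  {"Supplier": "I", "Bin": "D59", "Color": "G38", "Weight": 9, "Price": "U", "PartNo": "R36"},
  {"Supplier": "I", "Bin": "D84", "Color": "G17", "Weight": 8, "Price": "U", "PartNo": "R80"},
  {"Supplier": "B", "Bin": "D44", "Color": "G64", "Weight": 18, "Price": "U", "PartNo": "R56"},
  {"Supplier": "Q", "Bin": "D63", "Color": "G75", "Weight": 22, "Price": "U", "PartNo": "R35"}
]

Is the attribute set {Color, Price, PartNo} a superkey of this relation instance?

Two distinct rows share (Color=G64, Price=U, PartNo=R56), so {Color, Price, PartNo} does not determine every attribute — not a superkey.

No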